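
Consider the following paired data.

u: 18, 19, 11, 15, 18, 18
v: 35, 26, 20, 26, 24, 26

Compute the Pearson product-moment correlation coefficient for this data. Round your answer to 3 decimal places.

n = 6, Σu = 99, Σv = 157, Σu² = 1679, Σv² = 4229, Σuv = 2634
nΣuv − ΣuΣv = 15804 − 15543 = 261
nΣu² − (Σu)² = 10074 − 9801 = 273; nΣv² − (Σv)² = 25374 − 24649 = 725
r = 261 / √(273 × 725) = 261 / 444.8876 ≈ 0.587

0.587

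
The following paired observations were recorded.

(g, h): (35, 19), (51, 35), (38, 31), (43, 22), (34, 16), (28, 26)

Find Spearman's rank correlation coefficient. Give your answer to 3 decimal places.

0.543

Rank g: 3, 6, 4, 5, 2, 1
Rank h: 2, 6, 5, 3, 1, 4
d = rank(g) − rank(h): 1, 0, -1, 2, 1, -3; Σd² = 16
ρ = 1 − 6Σd² / [n(n²−1)] = 1 − 6×16 / (6×35) = 1 − 96/210 ≈ 0.543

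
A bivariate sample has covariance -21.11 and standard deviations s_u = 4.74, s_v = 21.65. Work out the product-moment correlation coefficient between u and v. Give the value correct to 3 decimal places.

r = Cov(u,v) / (s_u · s_v) = -21.11 / (4.74 × 21.65)
  = -21.11 / 102.6210 ≈ -0.206

-0.206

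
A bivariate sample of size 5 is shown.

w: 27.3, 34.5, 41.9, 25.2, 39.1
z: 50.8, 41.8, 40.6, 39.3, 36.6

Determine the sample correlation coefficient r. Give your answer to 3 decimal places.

n = 5, Σw = 168, Σz = 209.1, Σw² = 5855, Σz² = 8860.29, Σwz = 6951.5
nΣwz − ΣwΣz = 34757.5 − 35128.8 = -371.3
nΣw² − (Σw)² = 29275 − 28224 = 1051; nΣz² − (Σz)² = 44301.45 − 43722.81 = 578.64
r = -371.3 / √(1051 × 578.64) = -371.3 / 779.8401 ≈ -0.476

-0.476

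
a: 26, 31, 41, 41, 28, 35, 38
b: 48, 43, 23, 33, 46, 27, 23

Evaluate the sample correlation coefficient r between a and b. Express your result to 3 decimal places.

n = 7, Σa = 240, Σb = 243, Σa² = 8452, Σb² = 9145, Σab = 7984
nΣab − ΣaΣb = 55888 − 58320 = -2432
nΣa² − (Σa)² = 59164 − 57600 = 1564; nΣb² − (Σb)² = 64015 − 59049 = 4966
r = -2432 / √(1564 × 4966) = -2432 / 2786.9022 ≈ -0.873

-0.873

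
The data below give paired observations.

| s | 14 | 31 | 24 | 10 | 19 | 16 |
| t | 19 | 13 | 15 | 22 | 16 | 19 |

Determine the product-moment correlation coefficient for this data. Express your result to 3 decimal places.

-0.967

n = 6, Σs = 114, Σt = 104, Σs² = 2450, Σt² = 1856, Σst = 1857
nΣst − ΣsΣt = 11142 − 11856 = -714
nΣs² − (Σs)² = 14700 − 12996 = 1704; nΣt² − (Σt)² = 11136 − 10816 = 320
r = -714 / √(1704 × 320) = -714 / 738.4308 ≈ -0.967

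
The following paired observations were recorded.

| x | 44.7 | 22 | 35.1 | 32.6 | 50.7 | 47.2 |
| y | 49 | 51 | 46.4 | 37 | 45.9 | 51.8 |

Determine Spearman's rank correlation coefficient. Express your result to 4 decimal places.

Rank x: 4, 1, 3, 2, 6, 5
Rank y: 4, 5, 3, 1, 2, 6
d = rank(x) − rank(y): 0, -4, 0, 1, 4, -1; Σd² = 34
ρ = 1 − 6Σd² / [n(n²−1)] = 1 − 6×34 / (6×35) = 1 − 204/210 ≈ 0.0286

0.0286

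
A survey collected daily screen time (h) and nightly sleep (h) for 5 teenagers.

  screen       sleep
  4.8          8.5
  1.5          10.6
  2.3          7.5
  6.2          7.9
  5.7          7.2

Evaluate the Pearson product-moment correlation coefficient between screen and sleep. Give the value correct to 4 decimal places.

n = 5, Σx = 20.5, Σy = 41.7, Σx² = 101.51, Σy² = 355.11, Σxy = 163.97
nΣxy − ΣxΣy = 819.85 − 854.85 = -35
nΣx² − (Σx)² = 507.55 − 420.25 = 87.3; nΣy² − (Σy)² = 1775.55 − 1738.89 = 36.66
r = -35 / √(87.3 × 36.66) = -35 / 56.5722 ≈ -0.6187

-0.6187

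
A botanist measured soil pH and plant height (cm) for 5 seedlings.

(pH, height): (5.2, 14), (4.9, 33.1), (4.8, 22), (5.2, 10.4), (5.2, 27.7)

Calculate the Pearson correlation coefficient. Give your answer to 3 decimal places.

-0.508

n = 5, Σx = 25.3, Σy = 107.2, Σx² = 128.17, Σy² = 2651.06, Σxy = 538.71
nΣxy − ΣxΣy = 2693.55 − 2712.16 = -18.61
nΣx² − (Σx)² = 640.85 − 640.09 = 0.76; nΣy² − (Σy)² = 13255.3 − 11491.84 = 1763.46
r = -18.61 / √(0.76 × 1763.46) = -18.61 / 36.6091 ≈ -0.508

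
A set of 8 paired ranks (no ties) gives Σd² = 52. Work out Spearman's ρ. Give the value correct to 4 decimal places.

0.3810

ρ = 1 − 6Σd² / [n(n²−1)] = 1 − 6×52 / (8×63)
  = 1 − 312/504 = 1 − 0.61905 ≈ 0.3810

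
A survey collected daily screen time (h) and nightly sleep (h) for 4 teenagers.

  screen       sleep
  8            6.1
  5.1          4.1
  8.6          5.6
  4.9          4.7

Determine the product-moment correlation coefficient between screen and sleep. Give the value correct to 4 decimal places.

n = 4, Σx = 26.6, Σy = 20.5, Σx² = 187.98, Σy² = 107.47, Σxy = 140.9
nΣxy − ΣxΣy = 563.6 − 545.3 = 18.3
nΣx² − (Σx)² = 751.92 − 707.56 = 44.36; nΣy² − (Σy)² = 429.88 − 420.25 = 9.63
r = 18.3 / √(44.36 × 9.63) = 18.3 / 20.6685 ≈ 0.8854

0.8854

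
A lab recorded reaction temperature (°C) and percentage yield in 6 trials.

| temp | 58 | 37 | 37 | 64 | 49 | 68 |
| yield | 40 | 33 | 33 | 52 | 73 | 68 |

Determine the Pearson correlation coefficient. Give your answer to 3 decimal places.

0.591

n = 6, Σx = 313, Σy = 299, Σx² = 17223, Σy² = 16435, Σxy = 16291
nΣxy − ΣxΣy = 97746 − 93587 = 4159
nΣx² − (Σx)² = 103338 − 97969 = 5369; nΣy² − (Σy)² = 98610 − 89401 = 9209
r = 4159 / √(5369 × 9209) = 4159 / 7031.5803 ≈ 0.591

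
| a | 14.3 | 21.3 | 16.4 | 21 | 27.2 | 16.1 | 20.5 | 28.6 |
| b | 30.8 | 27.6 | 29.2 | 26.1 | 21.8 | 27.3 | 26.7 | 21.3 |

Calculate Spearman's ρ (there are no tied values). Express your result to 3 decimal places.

Rank a: 1, 6, 3, 5, 7, 2, 4, 8
Rank b: 8, 6, 7, 3, 2, 5, 4, 1
d = rank(a) − rank(b): -7, 0, -4, 2, 5, -3, 0, 7; Σd² = 152
ρ = 1 − 6Σd² / [n(n²−1)] = 1 − 6×152 / (8×63) = 1 − 912/504 ≈ -0.810

-0.810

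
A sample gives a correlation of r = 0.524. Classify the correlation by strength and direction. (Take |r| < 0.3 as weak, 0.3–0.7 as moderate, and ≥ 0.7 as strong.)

moderate positive

r = 0.524 > 0 so the relationship is positive.
|r| = 0.524, which falls in the moderate range.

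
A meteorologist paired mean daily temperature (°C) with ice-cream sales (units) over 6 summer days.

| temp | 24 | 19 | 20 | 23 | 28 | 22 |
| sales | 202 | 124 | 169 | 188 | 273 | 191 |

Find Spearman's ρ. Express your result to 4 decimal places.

Rank temp: 5, 1, 2, 4, 6, 3
Rank sales: 5, 1, 2, 3, 6, 4
d = rank(temp) − rank(sales): 0, 0, 0, 1, 0, -1; Σd² = 2
ρ = 1 − 6Σd² / [n(n²−1)] = 1 − 6×2 / (6×35) = 1 − 12/210 ≈ 0.9429

0.9429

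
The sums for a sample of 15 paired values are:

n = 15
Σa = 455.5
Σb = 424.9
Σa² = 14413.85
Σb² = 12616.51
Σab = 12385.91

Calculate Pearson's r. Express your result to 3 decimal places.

r = (nΣab − ΣaΣb) / √[(nΣa² − (Σa)²)(nΣb² − (Σb)²)]
Numerator: 15×12385.91 − 455.5×424.9 = -7753.3
Denominator: √[(216207.75 − 207480.25)(189247.65 − 180540.01)] = √[8727.5 × 8707.64] = 8717.5643
r = -7753.3 / 8717.5643 ≈ -0.889

-0.889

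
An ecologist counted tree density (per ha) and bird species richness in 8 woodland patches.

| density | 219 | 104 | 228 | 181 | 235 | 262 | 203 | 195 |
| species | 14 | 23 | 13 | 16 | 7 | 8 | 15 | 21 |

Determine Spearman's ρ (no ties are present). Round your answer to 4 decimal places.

Rank density: 5, 1, 6, 2, 7, 8, 4, 3
Rank species: 4, 8, 3, 6, 1, 2, 5, 7
d = rank(density) − rank(species): 1, -7, 3, -4, 6, 6, -1, -4; Σd² = 164
ρ = 1 − 6Σd² / [n(n²−1)] = 1 − 6×164 / (8×63) = 1 − 984/504 ≈ -0.9524

-0.9524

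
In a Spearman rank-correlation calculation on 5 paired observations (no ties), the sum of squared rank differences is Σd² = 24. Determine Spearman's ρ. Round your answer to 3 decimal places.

-0.200

ρ = 1 − 6Σd² / [n(n²−1)] = 1 − 6×24 / (5×24)
  = 1 − 144/120 = 1 − 1.2000 ≈ -0.200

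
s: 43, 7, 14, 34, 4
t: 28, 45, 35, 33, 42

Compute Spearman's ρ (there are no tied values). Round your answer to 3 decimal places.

-0.900

Rank s: 5, 2, 3, 4, 1
Rank t: 1, 5, 3, 2, 4
d = rank(s) − rank(t): 4, -3, 0, 2, -3; Σd² = 38
ρ = 1 − 6Σd² / [n(n²−1)] = 1 − 6×38 / (5×24) = 1 − 228/120 ≈ -0.900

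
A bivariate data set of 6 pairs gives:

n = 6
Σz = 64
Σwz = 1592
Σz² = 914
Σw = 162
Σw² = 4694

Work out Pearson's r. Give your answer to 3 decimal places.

-0.500

r = (nΣwz − ΣwΣz) / √[(nΣw² − (Σw)²)(nΣz² − (Σz)²)]
Numerator: 6×1592 − 162×64 = -816
Denominator: √[(28164 − 26244)(5484 − 4096)] = √[1920 × 1388] = 1632.4705
r = -816 / 1632.4705 ≈ -0.500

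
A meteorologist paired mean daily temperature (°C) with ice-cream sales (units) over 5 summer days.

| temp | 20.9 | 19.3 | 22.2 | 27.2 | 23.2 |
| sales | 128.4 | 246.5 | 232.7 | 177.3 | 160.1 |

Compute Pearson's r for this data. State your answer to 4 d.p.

-0.2966

n = 5, Σx = 112.8, Σy = 945, Σx² = 2580.22, Σy² = 188465.4, Σxy = 21143.83
nΣxy − ΣxΣy = 105719.15 − 106596 = -876.85
nΣx² − (Σx)² = 12901.1 − 12723.84 = 177.26; nΣy² − (Σy)² = 942327 − 893025 = 49302
r = -876.85 / √(177.26 × 49302) = -876.85 / 2956.2261 ≈ -0.2966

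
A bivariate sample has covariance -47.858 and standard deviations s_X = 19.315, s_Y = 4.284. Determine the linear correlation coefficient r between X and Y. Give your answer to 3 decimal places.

r = Cov(X,Y) / (s_X · s_Y) = -47.858 / (19.315 × 4.284)
  = -47.858 / 82.7455 ≈ -0.578

-0.578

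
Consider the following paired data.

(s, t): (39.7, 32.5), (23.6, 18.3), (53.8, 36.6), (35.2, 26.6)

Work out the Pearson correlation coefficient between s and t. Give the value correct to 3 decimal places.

n = 4, Σs = 152.3, Σt = 114, Σs² = 6266.53, Σt² = 3438.26, Σst = 4627.53
nΣst − ΣsΣt = 18510.12 − 17362.2 = 1147.92
nΣs² − (Σs)² = 25066.12 − 23195.29 = 1870.83; nΣt² − (Σt)² = 13753.04 − 12996 = 757.04
r = 1147.92 / √(1870.83 × 757.04) = 1147.92 / 1190.0811 ≈ 0.965

0.965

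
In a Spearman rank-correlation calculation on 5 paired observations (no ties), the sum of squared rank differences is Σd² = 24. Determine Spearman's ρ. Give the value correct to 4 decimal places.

-0.2000

ρ = 1 − 6Σd² / [n(n²−1)] = 1 − 6×24 / (5×24)
  = 1 − 144/120 = 1 − 1.20000 ≈ -0.2000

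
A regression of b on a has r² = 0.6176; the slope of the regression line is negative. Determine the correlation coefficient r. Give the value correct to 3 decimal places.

|r| = √0.6176 = 0.786
The association is negative, so r = −0.786.

-0.786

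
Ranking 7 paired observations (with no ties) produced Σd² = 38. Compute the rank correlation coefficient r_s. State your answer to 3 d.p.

ρ = 1 − 6Σd² / [n(n²−1)] = 1 − 6×38 / (7×48)
  = 1 − 228/336 = 1 − 0.6786 ≈ 0.321

0.321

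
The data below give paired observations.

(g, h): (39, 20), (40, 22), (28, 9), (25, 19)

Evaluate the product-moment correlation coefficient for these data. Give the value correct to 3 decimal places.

n = 4, Σg = 132, Σh = 70, Σg² = 4530, Σh² = 1326, Σgh = 2387
nΣgh − ΣgΣh = 9548 − 9240 = 308
nΣg² − (Σg)² = 18120 − 17424 = 696; nΣh² − (Σh)² = 5304 − 4900 = 404
r = 308 / √(696 × 404) = 308 / 530.2679 ≈ 0.581

0.581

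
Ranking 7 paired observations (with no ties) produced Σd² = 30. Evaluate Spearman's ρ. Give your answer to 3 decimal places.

0.464

ρ = 1 − 6Σd² / [n(n²−1)] = 1 − 6×30 / (7×48)
  = 1 − 180/336 = 1 − 0.5357 ≈ 0.464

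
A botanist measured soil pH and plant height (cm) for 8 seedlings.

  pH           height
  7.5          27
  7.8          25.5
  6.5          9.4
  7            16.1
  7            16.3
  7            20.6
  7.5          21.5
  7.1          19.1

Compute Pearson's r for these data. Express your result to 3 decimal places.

0.916

n = 8, Σx = 57.4, Σy = 155.5, Σx² = 413, Σy² = 3243.93, Σxy = 1130.36
nΣxy − ΣxΣy = 9042.88 − 8925.7 = 117.18
nΣx² − (Σx)² = 3304 − 3294.76 = 9.24; nΣy² − (Σy)² = 25951.44 − 24180.25 = 1771.19
r = 117.18 / √(9.24 × 1771.19) = 117.18 / 127.9289 ≈ 0.916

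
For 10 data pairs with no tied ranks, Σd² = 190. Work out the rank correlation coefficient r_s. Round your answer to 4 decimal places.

-0.1515

ρ = 1 − 6Σd² / [n(n²−1)] = 1 − 6×190 / (10×99)
  = 1 − 1140/990 = 1 − 1.15152 ≈ -0.1515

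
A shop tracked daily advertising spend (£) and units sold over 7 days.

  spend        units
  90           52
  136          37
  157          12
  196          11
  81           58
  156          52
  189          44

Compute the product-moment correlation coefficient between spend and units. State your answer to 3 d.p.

-0.640

n = 7, Σx = 1005, Σy = 266, Σx² = 156279, Σy² = 12342, Σxy = 34878
nΣxy − ΣxΣy = 244146 − 267330 = -23184
nΣx² − (Σx)² = 1093953 − 1010025 = 83928; nΣy² − (Σy)² = 86394 − 70756 = 15638
r = -23184 / √(83928 × 15638) = -23184 / 36227.9735 ≈ -0.640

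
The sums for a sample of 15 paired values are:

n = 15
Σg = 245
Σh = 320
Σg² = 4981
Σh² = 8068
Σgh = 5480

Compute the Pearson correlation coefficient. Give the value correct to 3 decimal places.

r = (nΣgh − ΣgΣh) / √[(nΣg² − (Σg)²)(nΣh² − (Σh)²)]
Numerator: 15×5480 − 245×320 = 3800
Denominator: √[(74715 − 60025)(121020 − 102400)] = √[14690 × 18620] = 16538.6759
r = 3800 / 16538.6759 ≈ 0.230

0.230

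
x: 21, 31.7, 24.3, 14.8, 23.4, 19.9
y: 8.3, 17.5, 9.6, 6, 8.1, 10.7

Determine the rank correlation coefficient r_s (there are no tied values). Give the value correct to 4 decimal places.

Rank x: 3, 6, 5, 1, 4, 2
Rank y: 3, 6, 4, 1, 2, 5
d = rank(x) − rank(y): 0, 0, 1, 0, 2, -3; Σd² = 14
ρ = 1 − 6Σd² / [n(n²−1)] = 1 − 6×14 / (6×35) = 1 − 84/210 ≈ 0.6000

0.6000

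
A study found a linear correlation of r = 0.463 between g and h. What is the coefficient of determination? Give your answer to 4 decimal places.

0.2144

r² = (0.463)² = 0.2144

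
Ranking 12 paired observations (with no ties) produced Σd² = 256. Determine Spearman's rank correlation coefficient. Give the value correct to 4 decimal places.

ρ = 1 − 6Σd² / [n(n²−1)] = 1 − 6×256 / (12×143)
  = 1 − 1536/1716 = 1 − 0.89510 ≈ 0.1049

0.1049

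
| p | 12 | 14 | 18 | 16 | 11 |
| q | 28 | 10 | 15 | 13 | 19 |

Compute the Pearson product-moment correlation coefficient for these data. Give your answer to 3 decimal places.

-0.552

n = 5, Σp = 71, Σq = 85, Σp² = 1041, Σq² = 1639, Σpq = 1163
nΣpq − ΣpΣq = 5815 − 6035 = -220
nΣp² − (Σp)² = 5205 − 5041 = 164; nΣq² − (Σq)² = 8195 − 7225 = 970
r = -220 / √(164 × 970) = -220 / 398.8483 ≈ -0.552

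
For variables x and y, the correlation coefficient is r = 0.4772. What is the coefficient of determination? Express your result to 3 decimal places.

0.228

r² = (0.4772)² = 0.228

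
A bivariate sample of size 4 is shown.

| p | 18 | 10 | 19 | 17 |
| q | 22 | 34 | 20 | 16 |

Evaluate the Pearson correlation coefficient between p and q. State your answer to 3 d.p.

n = 4, Σp = 64, Σq = 92, Σp² = 1074, Σq² = 2296, Σpq = 1388
nΣpq − ΣpΣq = 5552 − 5888 = -336
nΣp² − (Σp)² = 4296 − 4096 = 200; nΣq² − (Σq)² = 9184 − 8464 = 720
r = -336 / √(200 × 720) = -336 / 379.4733 ≈ -0.885

-0.885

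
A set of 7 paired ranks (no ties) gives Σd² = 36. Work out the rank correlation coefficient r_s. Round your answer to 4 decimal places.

0.3571

ρ = 1 − 6Σd² / [n(n²−1)] = 1 − 6×36 / (7×48)
  = 1 − 216/336 = 1 − 0.64286 ≈ 0.3571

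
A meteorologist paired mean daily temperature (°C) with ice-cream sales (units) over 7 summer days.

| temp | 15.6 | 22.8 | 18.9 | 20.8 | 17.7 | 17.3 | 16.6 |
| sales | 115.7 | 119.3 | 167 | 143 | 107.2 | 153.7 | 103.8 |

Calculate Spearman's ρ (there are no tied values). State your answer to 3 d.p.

0.429

Rank temp: 1, 7, 5, 6, 4, 3, 2
Rank sales: 3, 4, 7, 5, 2, 6, 1
d = rank(temp) − rank(sales): -2, 3, -2, 1, 2, -3, 1; Σd² = 32
ρ = 1 − 6Σd² / [n(n²−1)] = 1 − 6×32 / (7×48) = 1 − 192/336 ≈ 0.429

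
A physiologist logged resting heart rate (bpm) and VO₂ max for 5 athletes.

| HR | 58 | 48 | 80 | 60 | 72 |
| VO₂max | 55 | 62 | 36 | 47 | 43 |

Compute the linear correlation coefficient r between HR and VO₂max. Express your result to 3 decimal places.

-0.968

n = 5, Σx = 318, Σy = 243, Σx² = 20852, Σy² = 12223, Σxy = 14962
nΣxy − ΣxΣy = 74810 − 77274 = -2464
nΣx² − (Σx)² = 104260 − 101124 = 3136; nΣy² − (Σy)² = 61115 − 59049 = 2066
r = -2464 / √(3136 × 2066) = -2464 / 2545.3833 ≈ -0.968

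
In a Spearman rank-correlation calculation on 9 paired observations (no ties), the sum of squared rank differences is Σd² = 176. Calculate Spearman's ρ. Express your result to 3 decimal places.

ρ = 1 − 6Σd² / [n(n²−1)] = 1 − 6×176 / (9×80)
  = 1 − 1056/720 = 1 − 1.4667 ≈ -0.467

-0.467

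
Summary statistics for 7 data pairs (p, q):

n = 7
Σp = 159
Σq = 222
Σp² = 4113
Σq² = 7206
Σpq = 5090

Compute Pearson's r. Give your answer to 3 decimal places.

0.165

r = (nΣpq − ΣpΣq) / √[(nΣp² − (Σp)²)(nΣq² − (Σq)²)]
Numerator: 7×5090 − 159×222 = 332
Denominator: √[(28791 − 25281)(50442 − 49284)] = √[3510 × 1158] = 2016.0804
r = 332 / 2016.0804 ≈ 0.165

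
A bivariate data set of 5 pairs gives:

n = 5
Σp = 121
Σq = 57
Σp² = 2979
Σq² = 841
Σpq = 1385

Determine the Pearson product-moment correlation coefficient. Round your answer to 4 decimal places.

r = (nΣpq − ΣpΣq) / √[(nΣp² − (Σp)²)(nΣq² − (Σq)²)]
Numerator: 5×1385 − 121×57 = 28
Denominator: √[(14895 − 14641)(4205 − 3249)] = √[254 × 956] = 492.7718
r = 28 / 492.7718 ≈ 0.0568

0.0568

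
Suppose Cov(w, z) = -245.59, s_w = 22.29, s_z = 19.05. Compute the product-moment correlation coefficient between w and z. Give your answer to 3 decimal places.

-0.578

r = Cov(w,z) / (s_w · s_z) = -245.59 / (22.29 × 19.05)
  = -245.59 / 424.6245 ≈ -0.578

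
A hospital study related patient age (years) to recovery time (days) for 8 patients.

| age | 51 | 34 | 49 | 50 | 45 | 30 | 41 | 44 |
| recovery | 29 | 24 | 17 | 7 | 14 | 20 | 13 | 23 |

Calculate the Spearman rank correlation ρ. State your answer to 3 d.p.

-0.071

Rank age: 8, 2, 6, 7, 5, 1, 3, 4
Rank recovery: 8, 7, 4, 1, 3, 5, 2, 6
d = rank(age) − rank(recovery): 0, -5, 2, 6, 2, -4, 1, -2; Σd² = 90
ρ = 1 − 6Σd² / [n(n²−1)] = 1 − 6×90 / (8×63) = 1 − 540/504 ≈ -0.071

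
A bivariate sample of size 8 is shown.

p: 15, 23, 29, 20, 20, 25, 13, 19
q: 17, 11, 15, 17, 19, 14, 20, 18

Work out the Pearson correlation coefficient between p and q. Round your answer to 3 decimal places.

-0.664

n = 8, Σp = 164, Σq = 131, Σp² = 3550, Σq² = 2205, Σpq = 2615
nΣpq − ΣpΣq = 20920 − 21484 = -564
nΣp² − (Σp)² = 28400 − 26896 = 1504; nΣq² − (Σq)² = 17640 − 17161 = 479
r = -564 / √(1504 × 479) = -564 / 848.7732 ≈ -0.664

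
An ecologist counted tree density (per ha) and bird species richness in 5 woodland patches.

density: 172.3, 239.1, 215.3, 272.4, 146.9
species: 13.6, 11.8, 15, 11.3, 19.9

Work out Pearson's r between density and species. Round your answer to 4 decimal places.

n = 5, Σx = 1046, Σy = 71.6, Σx² = 228991.56, Σy² = 1072.9, Σxy = 14395.59
nΣxy − ΣxΣy = 71977.95 − 74893.6 = -2915.65
nΣx² − (Σx)² = 1144957.8 − 1094116 = 50841.8; nΣy² − (Σy)² = 5364.5 − 5126.56 = 237.94
r = -2915.65 / √(50841.8 × 237.94) = -2915.65 / 3478.1170 ≈ -0.8383

-0.8383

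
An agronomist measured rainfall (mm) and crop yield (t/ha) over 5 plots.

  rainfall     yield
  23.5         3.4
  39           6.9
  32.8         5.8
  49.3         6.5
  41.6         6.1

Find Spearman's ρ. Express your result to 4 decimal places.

0.7000

Rank rainfall: 1, 3, 2, 5, 4
Rank yield: 1, 5, 2, 4, 3
d = rank(rainfall) − rank(yield): 0, -2, 0, 1, 1; Σd² = 6
ρ = 1 − 6Σd² / [n(n²−1)] = 1 − 6×6 / (5×24) = 1 − 36/120 ≈ 0.7000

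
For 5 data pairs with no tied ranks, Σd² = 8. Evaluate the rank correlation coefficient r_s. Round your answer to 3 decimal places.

0.600

ρ = 1 − 6Σd² / [n(n²−1)] = 1 − 6×8 / (5×24)
  = 1 − 48/120 = 1 − 0.4000 ≈ 0.600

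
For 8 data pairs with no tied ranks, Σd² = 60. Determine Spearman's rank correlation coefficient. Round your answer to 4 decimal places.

0.2857

ρ = 1 − 6Σd² / [n(n²−1)] = 1 − 6×60 / (8×63)
  = 1 − 360/504 = 1 − 0.71429 ≈ 0.2857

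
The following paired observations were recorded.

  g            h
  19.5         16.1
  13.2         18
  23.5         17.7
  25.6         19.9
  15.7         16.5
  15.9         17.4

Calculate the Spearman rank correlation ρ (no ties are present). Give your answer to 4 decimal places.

Rank g: 4, 1, 5, 6, 2, 3
Rank h: 1, 5, 4, 6, 2, 3
d = rank(g) − rank(h): 3, -4, 1, 0, 0, 0; Σd² = 26
ρ = 1 − 6Σd² / [n(n²−1)] = 1 − 6×26 / (6×35) = 1 − 156/210 ≈ 0.2571

0.2571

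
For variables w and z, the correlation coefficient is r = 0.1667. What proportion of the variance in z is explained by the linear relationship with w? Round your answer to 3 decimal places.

0.028

r² = (0.1667)² = 0.028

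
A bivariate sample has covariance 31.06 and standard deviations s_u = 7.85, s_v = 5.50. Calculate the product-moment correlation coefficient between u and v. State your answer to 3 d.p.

0.719

r = Cov(u,v) / (s_u · s_v) = 31.06 / (7.85 × 5.50)
  = 31.06 / 43.1750 ≈ 0.719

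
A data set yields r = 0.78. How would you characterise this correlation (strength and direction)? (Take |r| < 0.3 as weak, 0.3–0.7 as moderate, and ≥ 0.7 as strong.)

strong positive

r = 0.78 > 0 so the relationship is positive.
|r| = 0.78, which falls in the strong range.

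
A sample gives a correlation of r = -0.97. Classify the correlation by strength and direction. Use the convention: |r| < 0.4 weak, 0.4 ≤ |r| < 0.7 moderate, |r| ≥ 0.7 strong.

r = -0.97 < 0 so the relationship is negative.
|r| = 0.97, which falls in the strong range.

strong negative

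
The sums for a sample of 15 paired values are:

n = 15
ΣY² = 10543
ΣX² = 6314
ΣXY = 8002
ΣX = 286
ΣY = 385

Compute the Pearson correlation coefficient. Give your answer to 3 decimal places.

r = (nΣXY − ΣXΣY) / √[(nΣX² − (ΣX)²)(nΣY² − (ΣY)²)]
Numerator: 15×8002 − 286×385 = 9920
Denominator: √[(94710 − 81796)(158145 − 148225)] = √[12914 × 9920] = 11318.4310
r = 9920 / 11318.4310 ≈ 0.876

0.876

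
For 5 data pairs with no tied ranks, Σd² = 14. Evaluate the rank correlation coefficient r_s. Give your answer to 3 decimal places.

0.300

ρ = 1 − 6Σd² / [n(n²−1)] = 1 − 6×14 / (5×24)
  = 1 − 84/120 = 1 − 0.7000 ≈ 0.300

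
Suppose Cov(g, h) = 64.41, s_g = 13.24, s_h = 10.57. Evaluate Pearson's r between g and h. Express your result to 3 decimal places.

r = Cov(g,h) / (s_g · s_h) = 64.41 / (13.24 × 10.57)
  = 64.41 / 139.9468 ≈ 0.460

0.460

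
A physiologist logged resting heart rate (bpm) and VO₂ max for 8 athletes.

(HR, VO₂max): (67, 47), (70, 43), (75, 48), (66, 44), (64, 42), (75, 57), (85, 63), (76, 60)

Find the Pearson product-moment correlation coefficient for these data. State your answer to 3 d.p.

0.884

n = 8, Σx = 578, Σy = 404, Σx² = 42092, Σy² = 20880, Σxy = 29541
nΣxy − ΣxΣy = 236328 − 233512 = 2816
nΣx² − (Σx)² = 336736 − 334084 = 2652; nΣy² − (Σy)² = 167040 − 163216 = 3824
r = 2816 / √(2652 × 3824) = 2816 / 3184.5326 ≈ 0.884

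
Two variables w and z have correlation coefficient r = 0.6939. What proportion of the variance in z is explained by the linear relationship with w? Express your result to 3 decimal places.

0.481

r² = (0.6939)² = 0.481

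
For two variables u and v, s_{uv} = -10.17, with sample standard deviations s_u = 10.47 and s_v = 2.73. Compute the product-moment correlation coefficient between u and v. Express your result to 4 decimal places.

-0.3558

r = Cov(u,v) / (s_u · s_v) = -10.17 / (10.47 × 2.73)
  = -10.17 / 28.5831 ≈ -0.3558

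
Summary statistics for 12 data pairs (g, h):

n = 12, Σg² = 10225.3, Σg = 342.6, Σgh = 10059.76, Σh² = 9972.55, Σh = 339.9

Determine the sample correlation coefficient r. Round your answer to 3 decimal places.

r = (nΣgh − ΣgΣh) / √[(nΣg² − (Σg)²)(nΣh² − (Σh)²)]
Numerator: 12×10059.76 − 342.6×339.9 = 4267.38
Denominator: √[(122703.6 − 117374.76)(119670.6 − 115532.01)] = √[5328.84 × 4138.59] = 4696.1563
r = 4267.38 / 4696.1563 ≈ 0.909

0.909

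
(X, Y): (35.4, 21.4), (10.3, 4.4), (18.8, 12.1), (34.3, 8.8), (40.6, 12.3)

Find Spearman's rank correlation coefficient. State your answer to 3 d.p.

0.800

Rank X: 4, 1, 2, 3, 5
Rank Y: 5, 1, 3, 2, 4
d = rank(X) − rank(Y): -1, 0, -1, 1, 1; Σd² = 4
ρ = 1 − 6Σd² / [n(n²−1)] = 1 − 6×4 / (5×24) = 1 − 24/120 ≈ 0.800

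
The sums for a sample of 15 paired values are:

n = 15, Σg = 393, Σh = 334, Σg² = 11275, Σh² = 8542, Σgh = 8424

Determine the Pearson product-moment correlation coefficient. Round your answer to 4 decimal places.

r = (nΣgh − ΣgΣh) / √[(nΣg² − (Σg)²)(nΣh² − (Σh)²)]
Numerator: 15×8424 − 393×334 = -4902
Denominator: √[(169125 − 154449)(128130 − 111556)] = √[14676 × 16574] = 15596.1541
r = -4902 / 15596.1541 ≈ -0.3143

-0.3143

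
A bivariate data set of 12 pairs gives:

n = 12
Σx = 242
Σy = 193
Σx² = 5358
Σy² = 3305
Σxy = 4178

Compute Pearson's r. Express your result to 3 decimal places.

0.923

r = (nΣxy − ΣxΣy) / √[(nΣx² − (Σx)²)(nΣy² − (Σy)²)]
Numerator: 12×4178 − 242×193 = 3430
Denominator: √[(64296 − 58564)(39660 − 37249)] = √[5732 × 2411] = 3717.5062
r = 3430 / 3717.5062 ≈ 0.923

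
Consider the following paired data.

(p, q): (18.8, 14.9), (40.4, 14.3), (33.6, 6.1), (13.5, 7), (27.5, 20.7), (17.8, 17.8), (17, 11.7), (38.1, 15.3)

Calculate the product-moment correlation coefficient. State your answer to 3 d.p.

n = 8, Σp = 206.7, Σq = 107.8, Σp² = 6110.51, Σq² = 1629.02, Σpq = 2825.22
nΣpq − ΣpΣq = 22601.76 − 22282.26 = 319.5
nΣp² − (Σp)² = 48884.08 − 42724.89 = 6159.19; nΣq² − (Σq)² = 13032.16 − 11620.84 = 1411.32
r = 319.5 / √(6159.19 × 1411.32) = 319.5 / 2948.3195 ≈ 0.108

0.108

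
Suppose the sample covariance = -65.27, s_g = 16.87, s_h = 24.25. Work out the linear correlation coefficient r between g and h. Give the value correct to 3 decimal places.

r = Cov(g,h) / (s_g · s_h) = -65.27 / (16.87 × 24.25)
  = -65.27 / 409.0975 ≈ -0.160

-0.160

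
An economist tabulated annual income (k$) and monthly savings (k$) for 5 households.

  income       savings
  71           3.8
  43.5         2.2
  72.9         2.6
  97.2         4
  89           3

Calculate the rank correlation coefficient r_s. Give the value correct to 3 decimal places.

Rank income: 2, 1, 3, 5, 4
Rank savings: 4, 1, 2, 5, 3
d = rank(income) − rank(savings): -2, 0, 1, 0, 1; Σd² = 6
ρ = 1 − 6Σd² / [n(n²−1)] = 1 − 6×6 / (5×24) = 1 − 36/120 ≈ 0.700

0.700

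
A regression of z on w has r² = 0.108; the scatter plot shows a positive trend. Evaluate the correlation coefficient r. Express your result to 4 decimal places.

|r| = √0.108 = 0.3286
The association is positive, so r = 0.3286.

0.3286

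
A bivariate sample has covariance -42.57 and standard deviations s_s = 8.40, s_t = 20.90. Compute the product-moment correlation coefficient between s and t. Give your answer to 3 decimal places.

-0.242

r = Cov(s,t) / (s_s · s_t) = -42.57 / (8.40 × 20.90)
  = -42.57 / 175.5600 ≈ -0.242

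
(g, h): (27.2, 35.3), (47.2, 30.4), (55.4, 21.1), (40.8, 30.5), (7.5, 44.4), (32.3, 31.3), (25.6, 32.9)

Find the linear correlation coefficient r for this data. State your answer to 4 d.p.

-0.9438

n = 7, Σg = 236, Σh = 225.9, Σg² = 9456.38, Σh² = 7579.17, Σgh = 6994.61
nΣgh − ΣgΣh = 48962.27 − 53312.4 = -4350.13
nΣg² − (Σg)² = 66194.66 − 55696 = 10498.66; nΣh² − (Σh)² = 53054.19 − 51030.81 = 2023.38
r = -4350.13 / √(10498.66 × 2023.38) = -4350.13 / 4608.9889 ≈ -0.9438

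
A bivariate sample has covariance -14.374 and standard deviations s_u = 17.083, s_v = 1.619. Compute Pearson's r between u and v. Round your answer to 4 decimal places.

-0.5197

r = Cov(u,v) / (s_u · s_v) = -14.374 / (17.083 × 1.619)
  = -14.374 / 27.6574 ≈ -0.5197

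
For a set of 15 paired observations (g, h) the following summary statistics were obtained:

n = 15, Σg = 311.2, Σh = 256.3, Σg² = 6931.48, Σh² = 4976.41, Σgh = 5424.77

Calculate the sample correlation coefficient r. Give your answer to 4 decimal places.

r = (nΣgh − ΣgΣh) / √[(nΣg² − (Σg)²)(nΣh² − (Σh)²)]
Numerator: 15×5424.77 − 311.2×256.3 = 1610.99
Denominator: √[(103972.2 − 96845.44)(74646.15 − 65689.69)] = √[7126.76 × 8956.46] = 7989.4018
r = 1610.99 / 7989.4018 ≈ 0.2016

0.2016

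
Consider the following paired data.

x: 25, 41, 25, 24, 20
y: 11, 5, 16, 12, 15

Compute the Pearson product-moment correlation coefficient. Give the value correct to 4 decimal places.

-0.8929

n = 5, Σx = 135, Σy = 59, Σx² = 3907, Σy² = 771, Σxy = 1468
nΣxy − ΣxΣy = 7340 − 7965 = -625
nΣx² − (Σx)² = 19535 − 18225 = 1310; nΣy² − (Σy)² = 3855 − 3481 = 374
r = -625 / √(1310 × 374) = -625 / 699.9571 ≈ -0.8929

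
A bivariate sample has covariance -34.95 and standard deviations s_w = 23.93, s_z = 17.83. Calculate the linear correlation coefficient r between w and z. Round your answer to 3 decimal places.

-0.082

r = Cov(w,z) / (s_w · s_z) = -34.95 / (23.93 × 17.83)
  = -34.95 / 426.6719 ≈ -0.082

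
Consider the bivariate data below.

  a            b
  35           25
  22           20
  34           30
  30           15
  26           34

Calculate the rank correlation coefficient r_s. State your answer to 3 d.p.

Rank a: 5, 1, 4, 3, 2
Rank b: 3, 2, 4, 1, 5
d = rank(a) − rank(b): 2, -1, 0, 2, -3; Σd² = 18
ρ = 1 − 6Σd² / [n(n²−1)] = 1 − 6×18 / (5×24) = 1 − 108/120 ≈ 0.100

0.100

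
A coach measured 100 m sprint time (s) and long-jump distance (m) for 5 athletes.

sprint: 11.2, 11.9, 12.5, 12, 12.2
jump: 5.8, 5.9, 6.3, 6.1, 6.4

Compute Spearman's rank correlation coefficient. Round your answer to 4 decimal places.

Rank sprint: 1, 2, 5, 3, 4
Rank jump: 1, 2, 4, 3, 5
d = rank(sprint) − rank(jump): 0, 0, 1, 0, -1; Σd² = 2
ρ = 1 − 6Σd² / [n(n²−1)] = 1 − 6×2 / (5×24) = 1 − 12/120 ≈ 0.9000

0.9000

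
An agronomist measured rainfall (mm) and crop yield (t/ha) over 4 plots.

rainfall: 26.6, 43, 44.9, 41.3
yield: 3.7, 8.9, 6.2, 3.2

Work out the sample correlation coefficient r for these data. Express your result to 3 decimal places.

n = 4, Σx = 155.8, Σy = 22, Σx² = 6278.26, Σy² = 141.58, Σxy = 891.66
nΣxy − ΣxΣy = 3566.64 − 3427.6 = 139.04
nΣx² − (Σx)² = 25113.04 − 24273.64 = 839.4; nΣy² − (Σy)² = 566.32 − 484 = 82.32
r = 139.04 / √(839.4 × 82.32) = 139.04 / 262.8677 ≈ 0.529

0.529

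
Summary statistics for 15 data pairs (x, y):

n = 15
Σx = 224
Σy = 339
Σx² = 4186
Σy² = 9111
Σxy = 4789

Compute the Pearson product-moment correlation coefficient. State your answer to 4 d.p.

r = (nΣxy − ΣxΣy) / √[(nΣx² − (Σx)²)(nΣy² − (Σy)²)]
Numerator: 15×4789 − 224×339 = -4101
Denominator: √[(62790 − 50176)(136665 − 114921)] = √[12614 × 21744] = 16561.3652
r = -4101 / 16561.3652 ≈ -0.2476

-0.2476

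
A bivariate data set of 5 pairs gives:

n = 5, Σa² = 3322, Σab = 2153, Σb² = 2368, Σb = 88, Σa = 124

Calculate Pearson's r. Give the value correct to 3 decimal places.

r = (nΣab − ΣaΣb) / √[(nΣa² − (Σa)²)(nΣb² − (Σb)²)]
Numerator: 5×2153 − 124×88 = -147
Denominator: √[(16610 − 15376)(11840 − 7744)] = √[1234 × 4096] = 2248.2135
r = -147 / 2248.2135 ≈ -0.065

-0.065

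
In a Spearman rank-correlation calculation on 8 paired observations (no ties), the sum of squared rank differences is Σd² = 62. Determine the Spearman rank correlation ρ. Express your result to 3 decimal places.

0.262

ρ = 1 − 6Σd² / [n(n²−1)] = 1 − 6×62 / (8×63)
  = 1 − 372/504 = 1 − 0.7381 ≈ 0.262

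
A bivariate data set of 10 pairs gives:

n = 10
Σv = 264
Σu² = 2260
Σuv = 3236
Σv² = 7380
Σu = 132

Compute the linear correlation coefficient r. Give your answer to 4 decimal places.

r = (nΣuv − ΣuΣv) / √[(nΣu² − (Σu)²)(nΣv² − (Σv)²)]
Numerator: 10×3236 − 132×264 = -2488
Denominator: √[(22600 − 17424)(73800 − 69696)] = √[5176 × 4104] = 4608.9374
r = -2488 / 4608.9374 ≈ -0.5398

-0.5398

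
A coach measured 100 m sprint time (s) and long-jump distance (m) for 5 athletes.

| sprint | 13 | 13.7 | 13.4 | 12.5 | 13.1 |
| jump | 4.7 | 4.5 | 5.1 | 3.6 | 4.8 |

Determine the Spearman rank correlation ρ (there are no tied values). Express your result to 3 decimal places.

Rank sprint: 2, 5, 4, 1, 3
Rank jump: 3, 2, 5, 1, 4
d = rank(sprint) − rank(jump): -1, 3, -1, 0, -1; Σd² = 12
ρ = 1 − 6Σd² / [n(n²−1)] = 1 − 6×12 / (5×24) = 1 − 72/120 ≈ 0.400

0.400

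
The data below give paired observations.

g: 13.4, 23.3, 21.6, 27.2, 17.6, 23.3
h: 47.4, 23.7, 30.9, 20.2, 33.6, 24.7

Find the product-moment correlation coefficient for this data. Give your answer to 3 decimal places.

n = 6, Σg = 126.4, Σh = 180.5, Σg² = 2781.5, Σh² = 5910.35, Σgh = 3571.12
nΣgh − ΣgΣh = 21426.72 − 22815.2 = -1388.48
nΣg² − (Σg)² = 16689 − 15976.96 = 712.04; nΣh² − (Σh)² = 35462.1 − 32580.25 = 2881.85
r = -1388.48 / √(712.04 × 2881.85) = -1388.48 / 1432.4777 ≈ -0.969

-0.969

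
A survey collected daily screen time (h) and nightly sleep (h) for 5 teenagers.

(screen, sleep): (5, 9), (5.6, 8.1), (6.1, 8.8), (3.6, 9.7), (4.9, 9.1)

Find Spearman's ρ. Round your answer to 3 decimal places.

-0.900

Rank screen: 3, 4, 5, 1, 2
Rank sleep: 3, 1, 2, 5, 4
d = rank(screen) − rank(sleep): 0, 3, 3, -4, -2; Σd² = 38
ρ = 1 − 6Σd² / [n(n²−1)] = 1 − 6×38 / (5×24) = 1 − 228/120 ≈ -0.900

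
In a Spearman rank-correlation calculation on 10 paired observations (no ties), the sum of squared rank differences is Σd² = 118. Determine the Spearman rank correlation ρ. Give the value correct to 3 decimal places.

ρ = 1 − 6Σd² / [n(n²−1)] = 1 − 6×118 / (10×99)
  = 1 − 708/990 = 1 − 0.7152 ≈ 0.285

0.285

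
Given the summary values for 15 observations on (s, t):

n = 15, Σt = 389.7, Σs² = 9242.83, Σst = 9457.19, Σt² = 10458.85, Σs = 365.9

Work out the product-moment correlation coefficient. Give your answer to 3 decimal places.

r = (nΣst − ΣsΣt) / √[(nΣs² − (Σs)²)(nΣt² − (Σt)²)]
Numerator: 15×9457.19 − 365.9×389.7 = -733.38
Denominator: √[(138642.45 − 133882.81)(156882.75 − 151866.09)] = √[4759.64 × 5016.66] = 4886.4604
r = -733.38 / 4886.4604 ≈ -0.150

-0.150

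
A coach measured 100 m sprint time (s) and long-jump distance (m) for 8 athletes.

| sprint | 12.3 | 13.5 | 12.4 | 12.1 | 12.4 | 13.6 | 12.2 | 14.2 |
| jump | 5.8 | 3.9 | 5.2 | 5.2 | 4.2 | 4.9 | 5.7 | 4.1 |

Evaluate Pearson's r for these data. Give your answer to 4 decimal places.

n = 8, Σx = 102.7, Σy = 39, Σx² = 1322.91, Σy² = 193.88, Σxy = 497.87
nΣxy − ΣxΣy = 3982.96 − 4005.3 = -22.34
nΣx² − (Σx)² = 10583.28 − 10547.29 = 35.99; nΣy² − (Σy)² = 1551.04 − 1521 = 30.04
r = -22.34 / √(35.99 × 30.04) = -22.34 / 32.8807 ≈ -0.6794

-0.6794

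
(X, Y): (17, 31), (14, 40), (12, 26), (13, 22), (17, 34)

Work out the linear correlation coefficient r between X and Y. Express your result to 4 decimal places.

0.4539

n = 5, ΣX = 73, ΣY = 153, ΣX² = 1087, ΣY² = 4877, ΣXY = 2263
nΣXY − ΣXΣY = 11315 − 11169 = 146
nΣX² − (ΣX)² = 5435 − 5329 = 106; nΣY² − (ΣY)² = 24385 − 23409 = 976
r = 146 / √(106 × 976) = 146 / 321.6458 ≈ 0.4539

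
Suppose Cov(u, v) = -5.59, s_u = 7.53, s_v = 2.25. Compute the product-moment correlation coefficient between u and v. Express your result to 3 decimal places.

r = Cov(u,v) / (s_u · s_v) = -5.59 / (7.53 × 2.25)
  = -5.59 / 16.9425 ≈ -0.330

-0.330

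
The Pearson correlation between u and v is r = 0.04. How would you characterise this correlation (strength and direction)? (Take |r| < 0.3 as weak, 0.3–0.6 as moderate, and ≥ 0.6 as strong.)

r = 0.04 > 0 so the relationship is positive.
|r| = 0.04, which falls in the weak range.

weak positive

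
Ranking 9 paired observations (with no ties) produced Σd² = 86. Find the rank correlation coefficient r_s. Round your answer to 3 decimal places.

0.283

ρ = 1 − 6Σd² / [n(n²−1)] = 1 − 6×86 / (9×80)
  = 1 − 516/720 = 1 − 0.7167 ≈ 0.283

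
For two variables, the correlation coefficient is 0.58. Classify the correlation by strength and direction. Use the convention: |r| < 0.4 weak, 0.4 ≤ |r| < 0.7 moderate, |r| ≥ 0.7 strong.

moderate positive

r = 0.58 > 0 so the relationship is positive.
|r| = 0.58, which falls in the moderate range.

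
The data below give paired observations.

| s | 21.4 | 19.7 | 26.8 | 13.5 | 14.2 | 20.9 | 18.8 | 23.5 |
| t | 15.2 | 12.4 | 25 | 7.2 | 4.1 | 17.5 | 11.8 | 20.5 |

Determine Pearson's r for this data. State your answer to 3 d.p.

n = 8, Σs = 158.8, Σt = 113.7, Σs² = 3290.68, Σt² = 1944.19, Σst = 2464.32
nΣst − ΣsΣt = 19714.56 − 18055.56 = 1659
nΣs² − (Σs)² = 26325.44 − 25217.44 = 1108; nΣt² − (Σt)² = 15553.52 − 12927.69 = 2625.83
r = 1659 / √(1108 × 2625.83) = 1659 / 1705.7021 ≈ 0.973

0.973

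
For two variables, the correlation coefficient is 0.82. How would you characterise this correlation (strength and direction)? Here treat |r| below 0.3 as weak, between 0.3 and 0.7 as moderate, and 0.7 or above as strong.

r = 0.82 > 0 so the relationship is positive.
|r| = 0.82, which falls in the strong range.

strong positive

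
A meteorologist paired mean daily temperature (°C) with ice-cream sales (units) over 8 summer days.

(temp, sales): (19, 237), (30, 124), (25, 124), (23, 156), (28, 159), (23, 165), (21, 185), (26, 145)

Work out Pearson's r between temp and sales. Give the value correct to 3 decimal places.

-0.811

n = 8, Σx = 195, Σy = 1295, Σx² = 4845, Σy² = 219013, Σxy = 30813
nΣxy − ΣxΣy = 246504 − 252525 = -6021
nΣx² − (Σx)² = 38760 − 38025 = 735; nΣy² − (Σy)² = 1752104 − 1677025 = 75079
r = -6021 / √(735 × 75079) = -6021 / 7428.5305 ≈ -0.811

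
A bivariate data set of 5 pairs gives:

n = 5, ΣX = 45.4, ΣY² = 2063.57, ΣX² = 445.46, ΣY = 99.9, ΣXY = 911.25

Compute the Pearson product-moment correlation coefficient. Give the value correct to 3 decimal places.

r = (nΣXY − ΣXΣY) / √[(nΣX² − (ΣX)²)(nΣY² − (ΣY)²)]
Numerator: 5×911.25 − 45.4×99.9 = 20.79
Denominator: √[(2227.3 − 2061.16)(10317.85 − 9980.01)] = √[166.14 × 337.84] = 236.9150
r = 20.79 / 236.9150 ≈ 0.088

0.088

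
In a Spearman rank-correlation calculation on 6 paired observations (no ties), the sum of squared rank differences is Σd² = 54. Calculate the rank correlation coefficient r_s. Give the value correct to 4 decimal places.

ρ = 1 − 6Σd² / [n(n²−1)] = 1 − 6×54 / (6×35)
  = 1 − 324/210 = 1 − 1.54286 ≈ -0.5429

-0.5429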